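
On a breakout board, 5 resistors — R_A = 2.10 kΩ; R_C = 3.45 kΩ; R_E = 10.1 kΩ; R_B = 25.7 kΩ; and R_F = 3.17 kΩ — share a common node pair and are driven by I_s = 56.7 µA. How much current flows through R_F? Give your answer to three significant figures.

I ≈ 14.7 µA

Conductances: ΣG = 1/2.10 + 1/3.45 + 1/10.1 + 1/25.7 + 1/3.17 = 1.219 (1/kΩ).
R_F takes the fraction G_k/ΣG = 0.3155/1.219 = 0.2587, so I = 56.7 × 0.2587 = 14.67 µA.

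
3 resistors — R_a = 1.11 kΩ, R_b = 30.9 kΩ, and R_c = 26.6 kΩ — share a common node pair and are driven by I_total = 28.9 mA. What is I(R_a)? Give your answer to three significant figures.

Total conductance ΣG = 1/1.11 + 1/30.9 + 1/26.6 = 0.9709 (units of 1/kΩ).
R_a takes the fraction G_k/ΣG = 0.9009/0.9709 = 0.9279, so I = 28.9 × 0.9279 = 26.82 mA.

I ≈ 26.8 mA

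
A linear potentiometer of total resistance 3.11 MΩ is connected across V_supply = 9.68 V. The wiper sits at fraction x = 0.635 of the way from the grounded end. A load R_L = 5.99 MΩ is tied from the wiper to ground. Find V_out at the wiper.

V_out ≈ 5.49 V

Split the track: R_lower = x·R_p = 1.975 MΩ, R_upper = (1−x)·R_p = 1.135 MΩ.
(x·R_p) ‖ R_L = 1.485 MΩ.
Then V_out = V_supply · 1.485/(1.135 + 1.485) = 5.487 V.
(Unloaded: V_out = x·V_supply = 6.15 V.)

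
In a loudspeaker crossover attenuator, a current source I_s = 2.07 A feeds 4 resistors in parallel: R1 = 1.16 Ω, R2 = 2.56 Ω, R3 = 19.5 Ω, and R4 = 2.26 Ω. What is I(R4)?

I ≈ 0.524 A

Conductances: ΣG = 1/1.16 + 1/2.56 + 1/19.5 + 1/2.26 = 1.746 (1/Ω).
R4 takes the fraction G_k/ΣG = 0.4425/1.746 = 0.2534, so I = 2.07 × 0.2534 = 0.5245 A.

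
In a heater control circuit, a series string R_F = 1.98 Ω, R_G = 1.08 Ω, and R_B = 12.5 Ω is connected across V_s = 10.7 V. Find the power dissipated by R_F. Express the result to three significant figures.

Series current I = V_s/ΣR = 10.7/15.56 = 0.6877 A.
P = I²R = 0.4729 × 1.98 = 0.9363 W.

P ≈ 0.936 W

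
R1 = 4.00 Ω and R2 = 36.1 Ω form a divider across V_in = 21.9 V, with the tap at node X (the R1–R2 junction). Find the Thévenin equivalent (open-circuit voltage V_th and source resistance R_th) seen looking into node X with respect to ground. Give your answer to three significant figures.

With X open, the divider is unloaded: V_th = 21.9 × 36.1/40.10 = 19.72 V.
Looking into X with the source shorted: R_th = R1·R2/(R1+R2) = 4.000 × 36.1/40.10 = 3.601 Ω.

V_th ≈ 19.7 V, R_th ≈ 3.60 Ω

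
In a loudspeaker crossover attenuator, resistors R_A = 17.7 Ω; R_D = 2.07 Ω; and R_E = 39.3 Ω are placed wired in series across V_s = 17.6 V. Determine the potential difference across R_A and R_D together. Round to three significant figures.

V ≈ 5.89 V

Series total: ΣR = 17.7 + 2.07 + 39.3 = 59.07 Ω.
R_{R_A..R_D} = 17.7 + 2.07 = 19.77 Ω.
Voltage divider: V = V_s · (19.77 / 59.07) = 17.6 × 0.3347 = 5.891 V.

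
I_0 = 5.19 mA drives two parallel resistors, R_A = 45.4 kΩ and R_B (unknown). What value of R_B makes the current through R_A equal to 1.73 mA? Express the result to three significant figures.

Two-branch current divider: I_A = I_0 · R_B/(R_A + R_B).
1.73/5.19 = R_B/(R_A + R_B) → R_B = R_A · (0.3333)/(1 − 0.3333) = 45.4 × 0.5000 = 22.70 kΩ.

R_B ≈ 22.7 kΩ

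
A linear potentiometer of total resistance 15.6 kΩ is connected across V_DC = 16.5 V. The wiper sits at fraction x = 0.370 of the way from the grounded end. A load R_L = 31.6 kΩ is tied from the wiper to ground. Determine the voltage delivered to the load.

Split the track: R_lower = x·R_p = 5.772 kΩ, R_upper = (1−x)·R_p = 9.828 kΩ.
(x·R_p) ‖ R_L = 4.881 kΩ.
Loaded-divider output: V_out = 16.5 × 0.3318 = 5.475 V.
(Unloaded: V_out = x·V_DC = 6.10 V.)

V_out ≈ 5.47 V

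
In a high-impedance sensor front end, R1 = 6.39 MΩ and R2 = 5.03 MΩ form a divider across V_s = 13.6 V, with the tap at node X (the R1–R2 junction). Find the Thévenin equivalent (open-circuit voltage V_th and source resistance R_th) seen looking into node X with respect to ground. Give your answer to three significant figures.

V_th ≈ 5.99 V, R_th ≈ 2.81 MΩ

With X open, the divider is unloaded: V_th = 13.6 × 5.03/11.42 = 5.990 V.
With V_s suppressed (replaced by a short), R_th = R1 ‖ R2 = (6.390 × 5.03)/(6.390 + 5.03) = 2.815 MΩ.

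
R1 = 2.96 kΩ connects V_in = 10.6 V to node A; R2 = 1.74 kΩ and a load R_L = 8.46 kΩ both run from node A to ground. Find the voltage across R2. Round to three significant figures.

The load sits in parallel with R2, giving an effective lower resistance R2' = R2·R_L/(R2+R_L) = 1.443 kΩ.
Then V_out = V_in · R2'/(R1 + R2') = 10.6 × 1.443/4.403 = 3.474 V.

V_out ≈ 3.47 V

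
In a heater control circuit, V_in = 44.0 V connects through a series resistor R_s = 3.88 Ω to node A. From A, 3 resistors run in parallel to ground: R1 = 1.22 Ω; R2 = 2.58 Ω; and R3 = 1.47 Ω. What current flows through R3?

I ≈ 3.60 A

Equivalent of the parallel group: R_p = 0.5298 Ω.
V_A by voltage divider: V_A = 44.0 × 0.5298/(3.88 + 0.5298) = 5.286 V.
Branch current I = V_A/R3 = 5.286/1.47 = 3.596 A.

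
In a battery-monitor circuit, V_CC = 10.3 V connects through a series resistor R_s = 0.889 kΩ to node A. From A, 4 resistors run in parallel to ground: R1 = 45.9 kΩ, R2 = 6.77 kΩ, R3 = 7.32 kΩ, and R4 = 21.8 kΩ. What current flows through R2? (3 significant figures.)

I ≈ 1.16 mA

Equivalent of the parallel group: R_p = 2.841 kΩ.
V_A by voltage divider: V_A = 10.3 × 2.841/(0.889 + 2.841) = 7.845 V.
Branch current I = V_A/R2 = 7.845/6.77 = 1.159 mA.
(Check via current divider: I_total = 2.761 mA; share G_k/ΣG = 0.4197 → same result.)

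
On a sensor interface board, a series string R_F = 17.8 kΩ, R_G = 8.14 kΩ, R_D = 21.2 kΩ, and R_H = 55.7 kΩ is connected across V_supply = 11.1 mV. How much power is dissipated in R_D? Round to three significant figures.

The common current is I = 11.1/102.8 = 0.1079 µA.
P = I²R = 0.01165 × 21.2 = 0.2470 nW.

P ≈ 0.247 nW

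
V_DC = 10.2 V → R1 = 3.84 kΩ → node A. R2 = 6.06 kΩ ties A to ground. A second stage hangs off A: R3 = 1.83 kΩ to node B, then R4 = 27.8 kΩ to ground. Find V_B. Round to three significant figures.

V_B ≈ 5.43 V

The second stage (R3 + R4 = 29.63 kΩ) loads node A in parallel with R2.
R2 ‖ (R3+R4) = 5.031 kΩ.
V_A = 10.2 × 5.031/(3.84 + 5.031) = 5.785 V.
Stage 2 is unloaded, so V_B = V_A · R4/(R3+R4) = 5.785 × 27.8/29.63 = 5.427 V.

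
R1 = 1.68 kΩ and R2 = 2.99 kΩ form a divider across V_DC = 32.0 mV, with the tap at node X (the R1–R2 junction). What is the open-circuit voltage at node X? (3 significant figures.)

Open-circuit (no load on X): V_th = V_DC · R2/(R1 + R2) = 32.0 × 2.99/(1.680 + 2.99) = 20.49 mV.

V_th ≈ 20.5 mV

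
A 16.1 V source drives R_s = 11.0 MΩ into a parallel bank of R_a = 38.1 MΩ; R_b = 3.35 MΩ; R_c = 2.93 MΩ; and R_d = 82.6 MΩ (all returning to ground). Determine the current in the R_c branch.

I ≈ 0.650 µA

Parallel bank: R_p = 1/(1/38.1 + 1/3.35 + 1/2.93 + 1/82.6) = 1.475 MΩ.
V_A by voltage divider: V_A = 16.1 × 1.475/(11.0 + 1.475) = 1.903 V.
I(R_c) = V_A / R_c = 1.903/2.93 = 0.6495 µA.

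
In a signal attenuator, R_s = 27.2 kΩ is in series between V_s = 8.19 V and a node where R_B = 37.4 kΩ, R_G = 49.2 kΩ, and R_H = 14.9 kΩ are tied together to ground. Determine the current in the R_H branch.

I ≈ 0.134 mA

Combine the parallel branches: R_p = (1/37.4 + 1/49.2 + 1/14.9)⁻¹ = 8.758 kΩ.
V_A by voltage divider: V_A = 8.19 × 8.758/(27.2 + 8.758) = 1.995 V.
Branch current I = V_A/R_H = 1.995/14.9 = 0.1339 mA.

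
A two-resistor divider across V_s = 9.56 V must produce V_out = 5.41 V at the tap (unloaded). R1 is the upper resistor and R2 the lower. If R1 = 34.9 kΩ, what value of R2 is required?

V_out/V_s = R2/(R1+R2) = 0.5659.
R2 = R1 · 0.5659/(1 − 0.5659) = 45.50 kΩ.

R2 ≈ 45.5 kΩ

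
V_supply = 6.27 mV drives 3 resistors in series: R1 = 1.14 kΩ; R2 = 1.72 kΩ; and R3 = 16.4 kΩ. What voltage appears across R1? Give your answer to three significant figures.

V ≈ 0.371 mV

ΣR = 1.14 + 1.72 + 16.4 = 19.26 kΩ.
By the voltage-divider rule, V = 6.27 × 1.140/19.26 = 0.3711 mV.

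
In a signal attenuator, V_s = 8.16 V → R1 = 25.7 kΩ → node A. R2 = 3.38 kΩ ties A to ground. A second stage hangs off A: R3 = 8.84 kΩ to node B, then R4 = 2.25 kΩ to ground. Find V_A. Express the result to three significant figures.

Looking into the second stage from A: R3 + R4 = 11.09 kΩ appears in parallel with R2.
R2 ‖ (R3+R4) = 2.590 kΩ.
First divider: V_A = V_s · 2.590/(25.7 + 2.590) = 0.7472 V.

V_A ≈ 0.747 V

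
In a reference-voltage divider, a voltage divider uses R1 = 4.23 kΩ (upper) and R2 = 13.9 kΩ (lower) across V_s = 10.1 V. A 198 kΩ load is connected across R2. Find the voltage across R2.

V_out ≈ 7.62 V

The load sits in parallel with R2, giving an effective lower resistance R2' = R2·R_L/(R2+R_L) = 12.99 kΩ.
Voltage divider with the loaded lower leg: V_out = 10.1 × 12.99/(4.23 + 12.99) = 10.1 × 0.7543 = 7.619 V.
(Unloaded it would be 7.74 V; the load pulls it down.)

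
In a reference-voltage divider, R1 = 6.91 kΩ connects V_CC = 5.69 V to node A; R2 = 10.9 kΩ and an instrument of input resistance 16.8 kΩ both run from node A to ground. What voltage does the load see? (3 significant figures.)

First combine the lower leg with the load: R2 ‖ R_L = 6.611 kΩ.
Then V_out = V_CC · R2'/(R1 + R2') = 5.69 × 6.611/13.52 = 2.782 V.
(Unloaded it would be 3.48 V; the load pulls it down.)

V_out ≈ 2.78 V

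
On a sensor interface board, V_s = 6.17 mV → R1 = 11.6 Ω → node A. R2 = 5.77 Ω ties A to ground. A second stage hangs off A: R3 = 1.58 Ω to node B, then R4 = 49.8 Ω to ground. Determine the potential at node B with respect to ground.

The second stage (R3 + R4 = 51.38 Ω) loads node A in parallel with R2.
R2 ‖ (R3+R4) = 5.187 Ω.
V_A = 6.17 × 5.187/(11.6 + 5.187) = 1.907 mV.
V_B = V_A × 0.9692 = 1.848 mV.

V_B ≈ 1.85 mV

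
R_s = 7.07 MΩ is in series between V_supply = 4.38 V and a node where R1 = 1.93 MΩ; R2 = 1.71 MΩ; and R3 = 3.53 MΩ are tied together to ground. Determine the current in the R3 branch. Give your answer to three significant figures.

I ≈ 0.115 µA

Parallel bank: R_p = 1/(1/1.93 + 1/1.71 + 1/3.53) = 0.7214 MΩ.
V_A by voltage divider: V_A = 4.38 × 0.7214/(7.07 + 0.7214) = 0.4055 V.
Branch current I = V_A/R3 = 0.4055/3.53 = 0.1149 µA.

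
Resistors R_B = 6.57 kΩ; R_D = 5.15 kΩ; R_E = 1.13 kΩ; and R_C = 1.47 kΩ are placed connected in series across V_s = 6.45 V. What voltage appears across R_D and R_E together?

Total series resistance ΣR = 6.57 + 5.15 + 1.13 + 1.47 = 14.32 kΩ.
R_{R_D..R_E} = 5.15 + 1.13 = 6.280 kΩ.
V = V_s · R/ΣR = 6.45 × 0.4385 = 2.829 V.

V ≈ 2.83 V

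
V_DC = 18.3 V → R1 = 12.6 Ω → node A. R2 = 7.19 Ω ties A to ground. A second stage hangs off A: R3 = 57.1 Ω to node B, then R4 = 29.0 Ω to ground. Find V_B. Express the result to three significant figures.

Node A sees R2 in parallel with the series input of stage 2, R3 + R4 = 86.10 Ω.
R2 ‖ (R3+R4) = 6.636 Ω.
First divider: V_A = V_DC · 6.636/(12.6 + 6.636) = 6.313 V.
Stage 2 is unloaded, so V_B = V_A · R4/(R3+R4) = 6.313 × 29.0/86.10 = 2.126 V.

V_B ≈ 2.13 V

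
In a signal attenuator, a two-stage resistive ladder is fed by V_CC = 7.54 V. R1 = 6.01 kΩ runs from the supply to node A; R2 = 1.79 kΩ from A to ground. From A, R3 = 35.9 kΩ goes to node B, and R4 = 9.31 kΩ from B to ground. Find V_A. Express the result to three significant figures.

V_A ≈ 1.68 V

Node A sees R2 in parallel with the series input of stage 2, R3 + R4 = 45.21 kΩ.
R2 ‖ (R3+R4) = 1.722 kΩ.
V_A = 7.54 × 1.722/(6.01 + 1.722) = 1.679 V.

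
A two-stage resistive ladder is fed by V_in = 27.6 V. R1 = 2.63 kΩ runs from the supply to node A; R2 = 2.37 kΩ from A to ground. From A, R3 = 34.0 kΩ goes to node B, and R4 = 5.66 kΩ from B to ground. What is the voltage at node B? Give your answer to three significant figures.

Node A sees R2 in parallel with the series input of stage 2, R3 + R4 = 39.66 kΩ.
Effective lower resistance at A: R2 ‖ 39.66 = 2.236 kΩ.
V_A = 27.6 × 2.236/(2.63 + 2.236) = 12.68 V.
Then the unloaded second divider: V_B = V_A × R4/(R3+R4) = 12.68 × 0.1427 = 1.810 V.

V_B ≈ 1.81 V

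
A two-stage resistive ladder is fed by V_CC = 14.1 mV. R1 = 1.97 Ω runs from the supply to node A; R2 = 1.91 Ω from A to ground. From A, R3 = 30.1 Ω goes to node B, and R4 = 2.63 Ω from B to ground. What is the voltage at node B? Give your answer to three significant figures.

V_B ≈ 0.542 mV

The second stage (R3 + R4 = 32.73 Ω) loads node A in parallel with R2.
R2 ‖ (R3+R4) = 1.805 Ω.
So V_A = 14.1 × 0.4781 = 6.741 mV.
Stage 2 is unloaded, so V_B = V_A · R4/(R3+R4) = 6.741 × 2.63/32.73 = 0.5417 mV.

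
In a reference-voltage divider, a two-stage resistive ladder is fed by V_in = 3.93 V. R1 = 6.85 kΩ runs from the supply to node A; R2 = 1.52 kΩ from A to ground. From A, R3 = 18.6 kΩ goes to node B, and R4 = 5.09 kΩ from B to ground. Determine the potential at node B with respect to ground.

V_B ≈ 0.146 V

The second stage (R3 + R4 = 23.69 kΩ) loads node A in parallel with R2.
Effective lower resistance at A: R2 ‖ 23.69 = 1.428 kΩ.
So V_A = 3.93 × 0.1725 = 0.6781 V.
Stage 2 is unloaded, so V_B = V_A · R4/(R3+R4) = 0.6781 × 5.09/23.69 = 0.1457 V.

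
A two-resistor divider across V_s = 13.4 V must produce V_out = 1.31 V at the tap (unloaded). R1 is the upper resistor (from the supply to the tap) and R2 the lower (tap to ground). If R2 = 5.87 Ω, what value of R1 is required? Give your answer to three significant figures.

Required fraction k = V_out/V_s = 0.09776.
So R1 = R2 · (V_s/V_out − 1) = 5.87 × (13.4/1.31 − 1) = 5.87 × 9.229 = 54.17 Ω.

R1 ≈ 54.2 Ω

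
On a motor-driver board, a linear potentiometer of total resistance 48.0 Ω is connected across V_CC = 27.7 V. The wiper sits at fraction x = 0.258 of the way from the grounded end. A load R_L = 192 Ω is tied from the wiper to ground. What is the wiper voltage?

V_out ≈ 6.82 V

Split the track: R_lower = x·R_p = 12.38 Ω, R_upper = (1−x)·R_p = 35.62 Ω.
(x·R_p) ‖ R_L = 11.63 Ω.
V_out = 27.7 × 11.63/(35.62 + 11.63) = 6.820 V.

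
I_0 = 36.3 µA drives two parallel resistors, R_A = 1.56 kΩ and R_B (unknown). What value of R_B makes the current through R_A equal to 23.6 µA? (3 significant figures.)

Two-branch current divider: I_A = I_0 · R_B/(R_A + R_B).
23.6/36.3 = R_B/(R_A + R_B) → R_B = R_A · (0.6501)/(1 − 0.6501) = 1.56 × 1.858 = 2.899 kΩ.

R_B ≈ 2.90 kΩ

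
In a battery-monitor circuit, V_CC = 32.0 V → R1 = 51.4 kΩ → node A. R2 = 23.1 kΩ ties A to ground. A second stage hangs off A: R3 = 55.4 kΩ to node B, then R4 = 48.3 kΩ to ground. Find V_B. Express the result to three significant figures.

V_B ≈ 4.01 V

The second stage (R3 + R4 = 103.7 kΩ) loads node A in parallel with R2.
Effective lower resistance at A: R2 ‖ 103.7 = 18.89 kΩ.
V_A = 32.0 × 18.89/(51.4 + 18.89) = 8.600 V.
Then the unloaded second divider: V_B = V_A × R4/(R3+R4) = 8.600 × 0.4658 = 4.006 V.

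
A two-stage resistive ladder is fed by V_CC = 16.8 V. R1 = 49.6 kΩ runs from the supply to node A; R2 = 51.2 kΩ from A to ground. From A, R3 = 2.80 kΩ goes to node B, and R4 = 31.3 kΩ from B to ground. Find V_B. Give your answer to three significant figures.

The second stage (R3 + R4 = 34.10 kΩ) loads node A in parallel with R2.
R2 ‖ (R3+R4) = 20.47 kΩ.
So V_A = 16.8 × 0.2921 = 4.908 V.
Stage 2 is unloaded, so V_B = V_A · R4/(R3+R4) = 4.908 × 31.3/34.10 = 4.505 V.

V_B ≈ 4.50 V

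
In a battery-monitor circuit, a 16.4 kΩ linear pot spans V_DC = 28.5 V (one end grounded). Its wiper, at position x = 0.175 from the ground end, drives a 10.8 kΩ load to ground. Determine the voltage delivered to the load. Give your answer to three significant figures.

Split the track: R_lower = x·R_p = 2.870 kΩ, R_upper = (1−x)·R_p = 13.53 kΩ.
R_L loads the lower segment: effective lower R = 2.267 kΩ.
Then V_out = V_DC · 2.267/(13.53 + 2.267) = 4.091 V.

V_out ≈ 4.09 V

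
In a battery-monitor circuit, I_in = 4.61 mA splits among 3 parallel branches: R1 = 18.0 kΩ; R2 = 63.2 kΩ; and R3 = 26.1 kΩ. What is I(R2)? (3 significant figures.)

Total conductance ΣG = 1/18.0 + 1/63.2 + 1/26.1 = 0.1097 (units of 1/kΩ).
Current divider: I(R2) = I_in · G_k/ΣG = 4.61 × (0.01582/0.1097) = 4.61 × 0.1442 = 0.6650 mA.

I ≈ 0.665 mA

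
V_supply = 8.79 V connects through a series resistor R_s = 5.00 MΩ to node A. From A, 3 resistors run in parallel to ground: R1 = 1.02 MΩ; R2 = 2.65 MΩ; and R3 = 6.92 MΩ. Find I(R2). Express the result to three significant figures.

Equivalent of the parallel group: R_p = 0.6657 MΩ.
V_A by voltage divider: V_A = 8.79 × 0.6657/(5.00 + 0.6657) = 1.033 V.
Branch current I = V_A/R2 = 1.033/2.65 = 0.3897 µA.
(Check via current divider: I_total = 1.551 µA; share G_k/ΣG = 0.2512 → same result.)

I ≈ 0.390 µA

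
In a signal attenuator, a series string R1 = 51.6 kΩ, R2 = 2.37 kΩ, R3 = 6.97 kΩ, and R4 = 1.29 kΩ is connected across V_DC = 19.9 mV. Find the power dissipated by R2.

P ≈ 0.242 nW

Series current I = V_DC/ΣR = 19.9/62.23 = 0.3198 µA.
V(R2) = I·R = 0.7579 mV; P = V·I = 0.7579 × 0.3198 = 0.2424 nW.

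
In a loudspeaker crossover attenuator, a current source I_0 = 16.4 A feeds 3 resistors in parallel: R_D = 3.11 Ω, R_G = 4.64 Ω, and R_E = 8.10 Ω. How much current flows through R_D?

I ≈ 7.98 A

Total conductance ΣG = 1/3.11 + 1/4.64 + 1/8.10 = 0.6605 (units of 1/Ω).
R_D takes the fraction G_k/ΣG = 0.3215/0.6605 = 0.4868, so I = 16.4 × 0.4868 = 7.984 A.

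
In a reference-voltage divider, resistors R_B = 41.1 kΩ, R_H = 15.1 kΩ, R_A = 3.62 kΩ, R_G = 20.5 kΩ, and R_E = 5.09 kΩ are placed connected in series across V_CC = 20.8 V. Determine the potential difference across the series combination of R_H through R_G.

Total series resistance ΣR = 41.1 + 15.1 + 3.62 + 20.5 + 5.09 = 85.41 kΩ.
R_{R_H..R_G} = 15.1 + 3.62 + 20.5 = 39.22 kΩ.
V = V_CC · R/ΣR = 20.8 × 0.4592 = 9.551 V.

V ≈ 9.55 V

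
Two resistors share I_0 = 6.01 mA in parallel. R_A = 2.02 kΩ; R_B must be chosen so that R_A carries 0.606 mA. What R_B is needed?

R_B ≈ 0.227 kΩ

In a two-way split, I_A/I_0 = R_B/(R_A + R_B).
0.606/6.01 = R_B/(R_A + R_B) → R_B = R_A · (0.1008)/(1 − 0.1008) = 2.02 × 0.1121 = 0.2265 kΩ.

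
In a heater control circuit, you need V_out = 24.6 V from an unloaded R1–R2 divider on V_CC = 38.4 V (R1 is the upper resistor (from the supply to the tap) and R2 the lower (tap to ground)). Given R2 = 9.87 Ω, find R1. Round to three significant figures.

R1 ≈ 5.54 Ω

Required fraction k = V_out/V_CC = 0.6406.
R1 = R2·(1/k − 1) = 9.87 × 0.5610 = 5.537 Ω.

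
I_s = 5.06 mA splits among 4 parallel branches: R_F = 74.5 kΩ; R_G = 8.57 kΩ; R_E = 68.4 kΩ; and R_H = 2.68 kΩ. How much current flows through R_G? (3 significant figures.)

I ≈ 1.14 mA

ΣG = 1/74.5 + 1/8.57 + 1/68.4 + 1/2.68 = 0.5179.
R_G takes the fraction G_k/ΣG = 0.1167/0.5179 = 0.2253, so I = 5.06 × 0.2253 = 1.140 mA.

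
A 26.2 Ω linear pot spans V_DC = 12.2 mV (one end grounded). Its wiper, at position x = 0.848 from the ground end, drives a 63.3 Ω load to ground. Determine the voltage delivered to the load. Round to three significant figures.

Lower segment x·R_p = 22.22 Ω; upper segment (1−x)·R_p = 3.982 Ω.
R_L loads the lower segment: effective lower R = 16.45 Ω.
V_out = 12.2 × 16.45/(3.982 + 16.45) = 9.822 mV.

V_out ≈ 9.82 mV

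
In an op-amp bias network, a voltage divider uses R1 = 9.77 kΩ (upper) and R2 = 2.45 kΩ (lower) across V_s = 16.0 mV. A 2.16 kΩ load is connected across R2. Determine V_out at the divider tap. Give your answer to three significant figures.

First combine the lower leg with the load: R2 ‖ R_L = 1.148 kΩ.
Then V_out = V_s · R2'/(R1 + R2') = 16.0 × 1.148/10.92 = 1.682 mV.
(Unloaded it would be 3.21 mV; the load pulls it down.)

V_out ≈ 1.68 mV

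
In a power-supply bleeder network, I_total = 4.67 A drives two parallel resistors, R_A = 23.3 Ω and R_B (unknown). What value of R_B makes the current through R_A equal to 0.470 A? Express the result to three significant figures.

R_B ≈ 2.61 Ω

In a two-way split, I_A/I_total = R_B/(R_A + R_B).
With f = 0.1006, R_B = R_A · f/(1−f) = 23.3 × 0.1119 = 2.607 Ω.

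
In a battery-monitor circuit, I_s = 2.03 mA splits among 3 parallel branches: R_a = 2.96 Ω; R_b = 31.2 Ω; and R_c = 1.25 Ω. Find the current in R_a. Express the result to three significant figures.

I ≈ 0.586 mA

ΣG = 1/2.96 + 1/31.2 + 1/1.25 = 1.170.
R_a takes the fraction G_k/ΣG = 0.3378/1.170 = 0.2888, so I = 2.03 × 0.2888 = 0.5862 mA.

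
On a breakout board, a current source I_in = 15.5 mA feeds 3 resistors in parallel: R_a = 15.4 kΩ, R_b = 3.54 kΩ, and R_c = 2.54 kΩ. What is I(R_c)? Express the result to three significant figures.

I ≈ 8.23 mA

ΣG = 1/15.4 + 1/3.54 + 1/2.54 = 0.7411.
Current divider: I(R_c) = I_in · G_k/ΣG = 15.5 × (0.3937/0.7411) = 15.5 × 0.5312 = 8.234 mA.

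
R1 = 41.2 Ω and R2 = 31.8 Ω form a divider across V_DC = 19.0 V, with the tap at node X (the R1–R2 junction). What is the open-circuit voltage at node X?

V_th is the unloaded tap voltage: V_DC · R2/(R1+R2) = 19.0 × 0.4356 = 8.277 V.

V_th ≈ 8.28 V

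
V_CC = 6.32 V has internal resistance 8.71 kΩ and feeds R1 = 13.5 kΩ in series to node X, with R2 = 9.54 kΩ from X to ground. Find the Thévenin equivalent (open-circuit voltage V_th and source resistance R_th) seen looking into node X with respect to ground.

V_th ≈ 1.90 V, R_th ≈ 6.67 kΩ

R1' = 8.71 + 13.5 = 22.21 kΩ (source resistance + R1).
With X open, the divider is unloaded: V_th = 6.32 × 9.54/31.75 = 1.899 V.
Looking into X with the source shorted: R_th = R1'·R2/(R1'+R2) = 22.21 × 9.54/31.75 = 6.673 kΩ.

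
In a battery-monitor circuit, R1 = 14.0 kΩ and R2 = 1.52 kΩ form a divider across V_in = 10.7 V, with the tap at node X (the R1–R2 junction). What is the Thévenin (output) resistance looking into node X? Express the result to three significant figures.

R_th ≈ 1.37 kΩ

With V_in suppressed (replaced by a short), R_th = R1 ‖ R2 = (14.00 × 1.52)/(14.00 + 1.52) = 1.371 kΩ.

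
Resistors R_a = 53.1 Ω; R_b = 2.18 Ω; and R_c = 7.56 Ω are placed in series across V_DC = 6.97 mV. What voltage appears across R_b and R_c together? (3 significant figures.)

V ≈ 1.08 mV

Total series resistance ΣR = 53.1 + 2.18 + 7.56 = 62.84 Ω.
R_{R_b..R_c} = 2.18 + 7.56 = 9.740 Ω.
Voltage divider: V = V_DC · (9.740 / 62.84) = 6.97 × 0.1550 = 1.080 mV.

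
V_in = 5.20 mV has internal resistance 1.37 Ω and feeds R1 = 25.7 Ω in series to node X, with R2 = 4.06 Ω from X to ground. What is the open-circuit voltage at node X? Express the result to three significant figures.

R1' = 1.37 + 25.7 = 27.07 Ω (source resistance + R1).
V_th is the unloaded tap voltage: V_in · R2/(R1'+R2) = 5.20 × 0.1304 = 0.6782 mV.

V_th ≈ 0.678 mV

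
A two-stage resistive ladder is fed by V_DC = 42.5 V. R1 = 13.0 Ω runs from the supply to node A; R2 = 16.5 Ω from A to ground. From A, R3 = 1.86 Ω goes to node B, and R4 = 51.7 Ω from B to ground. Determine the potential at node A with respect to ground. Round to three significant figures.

V_A ≈ 20.9 V

Node A sees R2 in parallel with the series input of stage 2, R3 + R4 = 53.56 Ω.
Effective lower resistance at A: R2 ‖ 53.56 = 12.61 Ω.
So V_A = 42.5 × 0.4925 = 20.93 V.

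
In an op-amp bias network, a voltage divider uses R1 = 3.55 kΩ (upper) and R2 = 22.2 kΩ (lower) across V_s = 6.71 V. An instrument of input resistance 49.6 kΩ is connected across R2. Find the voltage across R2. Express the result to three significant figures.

V_out ≈ 5.45 V

The load sits in parallel with R2, giving an effective lower resistance R2' = R2·R_L/(R2+R_L) = 15.34 kΩ.
Now apply the divider: V_out = 6.71 × 0.8120 = 5.449 V.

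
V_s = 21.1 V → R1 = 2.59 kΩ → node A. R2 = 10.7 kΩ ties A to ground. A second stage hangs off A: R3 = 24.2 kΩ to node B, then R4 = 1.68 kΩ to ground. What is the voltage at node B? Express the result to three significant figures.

Looking into the second stage from A: R3 + R4 = 25.88 kΩ appears in parallel with R2.
Effective lower resistance at A: R2 ‖ 25.88 = 7.570 kΩ.
So V_A = 21.1 × 0.7451 = 15.72 V.
Then the unloaded second divider: V_B = V_A × R4/(R3+R4) = 15.72 × 0.06491 = 1.021 V.

V_B ≈ 1.02 V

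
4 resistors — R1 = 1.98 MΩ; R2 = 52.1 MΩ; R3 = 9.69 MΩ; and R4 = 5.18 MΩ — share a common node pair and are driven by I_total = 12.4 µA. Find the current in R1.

Total conductance ΣG = 1/1.98 + 1/52.1 + 1/9.69 + 1/5.18 = 0.8205 (units of 1/MΩ).
Current divider: I(R1) = I_total · G_k/ΣG = 12.4 × (0.5051/0.8205) = 12.4 × 0.6155 = 7.633 µA.

I ≈ 7.63 µA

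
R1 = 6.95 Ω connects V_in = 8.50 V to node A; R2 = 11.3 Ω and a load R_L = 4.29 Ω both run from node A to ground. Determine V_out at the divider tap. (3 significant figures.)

V_out ≈ 2.63 V

The load sits in parallel with R2, giving an effective lower resistance R2' = R2·R_L/(R2+R_L) = 3.109 Ω.
Now apply the divider: V_out = 8.50 × 0.3091 = 2.627 V.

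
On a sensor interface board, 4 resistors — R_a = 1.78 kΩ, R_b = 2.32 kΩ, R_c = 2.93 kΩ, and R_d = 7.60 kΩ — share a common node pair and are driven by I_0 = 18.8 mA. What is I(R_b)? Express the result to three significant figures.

ΣG = 1/1.78 + 1/2.32 + 1/2.93 + 1/7.60 = 1.466.
R_b takes the fraction G_k/ΣG = 0.4310/1.466 = 0.2941, so I = 18.8 × 0.2941 = 5.529 mA.

I ≈ 5.53 mA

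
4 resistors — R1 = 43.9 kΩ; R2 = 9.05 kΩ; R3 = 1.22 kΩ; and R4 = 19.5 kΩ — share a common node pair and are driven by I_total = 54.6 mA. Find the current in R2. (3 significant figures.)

Total conductance ΣG = 1/43.9 + 1/9.05 + 1/1.22 + 1/19.5 = 1.004 (units of 1/kΩ).
Current divider: I(R2) = I_total · G_k/ΣG = 54.6 × (0.1105/1.004) = 54.6 × 0.1100 = 6.008 mA.

I ≈ 6.01 mA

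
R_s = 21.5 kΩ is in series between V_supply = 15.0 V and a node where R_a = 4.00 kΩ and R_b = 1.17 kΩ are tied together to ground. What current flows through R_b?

Parallel bank: R_p = 1/(1/4.00 + 1/1.17) = 0.9052 kΩ.
V_A = 15.0 × 0.9052/22.41 = 0.6060 V.
Branch current I = V_A/R_b = 0.6060/1.17 = 0.5180 mA.

I ≈ 0.518 mA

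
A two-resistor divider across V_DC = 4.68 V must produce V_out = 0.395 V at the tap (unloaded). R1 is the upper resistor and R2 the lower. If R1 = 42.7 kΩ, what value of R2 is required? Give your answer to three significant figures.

R2 ≈ 3.94 kΩ

V_out/V_DC = R2/(R1+R2) = 0.08440.
R2 = R1 · 0.08440/(1 − 0.08440) = 3.936 kΩ.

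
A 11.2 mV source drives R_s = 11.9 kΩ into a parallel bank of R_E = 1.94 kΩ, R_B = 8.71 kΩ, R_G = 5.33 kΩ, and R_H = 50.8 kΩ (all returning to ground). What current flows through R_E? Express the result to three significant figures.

Combine the parallel branches: R_p = (1/1.94 + 1/8.71 + 1/5.33 + 1/50.8)⁻¹ = 1.194 kΩ.
Node voltage V_A = V_in · R_p/(R_s + R_p) = 11.2 × 0.09118 = 1.021 mV.
I(R_E) = V_A / R_E = 1.021/1.94 = 0.5264 µA.

I ≈ 0.526 µA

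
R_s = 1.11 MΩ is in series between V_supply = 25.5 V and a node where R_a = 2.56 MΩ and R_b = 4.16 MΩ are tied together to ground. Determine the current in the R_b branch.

Parallel bank: R_p = 1/(1/2.56 + 1/4.16) = 1.585 MΩ.
V_A by voltage divider: V_A = 25.5 × 1.585/(1.11 + 1.585) = 15.00 V.
Branch current I = V_A/R_b = 15.00/4.16 = 3.605 µA.
(Check via current divider: I_total = 9.463 µA; share G_k/ΣG = 0.3810 → same result.)

I ≈ 3.60 µA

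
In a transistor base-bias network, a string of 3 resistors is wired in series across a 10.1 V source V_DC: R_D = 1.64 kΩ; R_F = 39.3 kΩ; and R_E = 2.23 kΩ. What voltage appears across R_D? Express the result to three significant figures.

ΣR = 1.64 + 39.3 + 2.23 = 43.17 kΩ.
V = V_DC · R/ΣR = 10.1 × 0.03799 = 0.3837 V.

V ≈ 0.384 V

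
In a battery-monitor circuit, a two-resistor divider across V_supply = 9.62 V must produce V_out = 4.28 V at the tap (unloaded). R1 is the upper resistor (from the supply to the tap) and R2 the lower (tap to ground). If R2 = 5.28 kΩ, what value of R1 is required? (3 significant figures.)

Required fraction k = V_out/V_supply = 0.4449.
Rearranging, R1 = R2·(1−k)/k = 5.28 × 1.248 = 6.588 kΩ.

R1 ≈ 6.59 kΩ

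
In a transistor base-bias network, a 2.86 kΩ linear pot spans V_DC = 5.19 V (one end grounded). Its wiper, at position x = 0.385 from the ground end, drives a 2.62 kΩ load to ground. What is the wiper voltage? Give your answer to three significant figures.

The pot divides into 1.759 kΩ above the wiper and 1.101 kΩ below.
Lower segment in parallel with the load: 1.101 ‖ 2.62 = 0.7753 kΩ.
Then V_out = V_DC · 0.7753/(1.759 + 0.7753) = 1.588 V.

V_out ≈ 1.59 V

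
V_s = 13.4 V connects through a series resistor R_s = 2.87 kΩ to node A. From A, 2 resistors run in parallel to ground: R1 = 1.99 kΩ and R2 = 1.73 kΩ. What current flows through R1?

Equivalent of the parallel group: R_p = 0.9255 kΩ.
V_A by voltage divider: V_A = 13.4 × 0.9255/(2.87 + 0.9255) = 3.267 V.
Branch current I = V_A/R1 = 3.267/1.99 = 1.642 mA.

I ≈ 1.64 mA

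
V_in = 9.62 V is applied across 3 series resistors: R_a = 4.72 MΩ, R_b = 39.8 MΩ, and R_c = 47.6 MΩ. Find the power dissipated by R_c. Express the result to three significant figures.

The common current is I = 9.62/92.12 = 0.1044 µA.
P = I²R = 0.01091 × 47.6 = 0.5191 µW.

P ≈ 0.519 µW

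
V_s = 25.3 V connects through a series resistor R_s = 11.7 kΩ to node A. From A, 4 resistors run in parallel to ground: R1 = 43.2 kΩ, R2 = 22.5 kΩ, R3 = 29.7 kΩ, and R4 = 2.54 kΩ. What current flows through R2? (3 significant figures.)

I ≈ 0.166 mA

Equivalent of the parallel group: R_p = 2.020 kΩ.
V_A = 25.3 × 2.020/13.72 = 3.725 V.
I(R2) = V_A / R2 = 3.725/22.5 = 0.1656 mA.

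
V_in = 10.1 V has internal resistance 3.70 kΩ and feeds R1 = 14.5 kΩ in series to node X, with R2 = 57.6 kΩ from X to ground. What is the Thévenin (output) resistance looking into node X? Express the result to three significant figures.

R_th ≈ 13.8 kΩ

R1' = 3.70 + 14.5 = 18.20 kΩ (source resistance + R1).
Zeroing V_in shorts the top of R1' to ground, so R_th = R1' ‖ R2 = 13.83 kΩ.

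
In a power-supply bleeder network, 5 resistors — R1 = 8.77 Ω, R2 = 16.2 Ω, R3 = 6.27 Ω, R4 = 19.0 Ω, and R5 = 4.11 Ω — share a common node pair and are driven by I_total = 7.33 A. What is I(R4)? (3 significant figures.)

I ≈ 0.611 A

ΣG = 1/8.77 + 1/16.2 + 1/6.27 + 1/19.0 + 1/4.11 = 0.6312.
R4 takes the fraction G_k/ΣG = 0.05263/0.6312 = 0.08339, so I = 7.33 × 0.08339 = 0.6112 A.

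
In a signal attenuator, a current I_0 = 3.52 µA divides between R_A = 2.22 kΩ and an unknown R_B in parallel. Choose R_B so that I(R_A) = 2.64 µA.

R_B ≈ 6.66 kΩ

The fraction through R_A equals R_B/(R_A+R_B).
With f = 0.7500, R_B = R_A · f/(1−f) = 2.22 × 3.000 = 6.660 kΩ.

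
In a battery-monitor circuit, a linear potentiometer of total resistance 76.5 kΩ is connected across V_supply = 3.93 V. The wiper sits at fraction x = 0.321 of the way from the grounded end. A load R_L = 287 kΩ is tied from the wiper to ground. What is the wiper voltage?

V_out ≈ 1.19 V

Lower segment x·R_p = 24.56 kΩ; upper segment (1−x)·R_p = 51.94 kΩ.
Lower segment in parallel with the load: 24.56 ‖ 287 = 22.62 kΩ.
Then V_out = V_supply · 22.62/(51.94 + 22.62) = 1.192 V.
(Unloaded: V_out = x·V_supply = 1.26 V.)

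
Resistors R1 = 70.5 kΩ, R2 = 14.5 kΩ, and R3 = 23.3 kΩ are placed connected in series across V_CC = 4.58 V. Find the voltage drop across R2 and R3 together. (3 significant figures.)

Series total: ΣR = 70.5 + 14.5 + 23.3 = 108.3 kΩ.
R_{R2..R3} = 14.5 + 23.3 = 37.80 kΩ.
V = V_CC · R/ΣR = 4.58 × 0.3490 = 1.599 V.

V ≈ 1.60 V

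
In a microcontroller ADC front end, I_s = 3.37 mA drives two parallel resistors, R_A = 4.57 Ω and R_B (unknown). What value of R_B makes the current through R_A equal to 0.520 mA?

The fraction through R_A equals R_B/(R_A+R_B).
0.520/3.37 = R_B/(R_A + R_B) → R_B = R_A · (0.1543)/(1 − 0.1543) = 4.57 × 0.1825 = 0.8338 Ω.

R_B ≈ 0.834 Ω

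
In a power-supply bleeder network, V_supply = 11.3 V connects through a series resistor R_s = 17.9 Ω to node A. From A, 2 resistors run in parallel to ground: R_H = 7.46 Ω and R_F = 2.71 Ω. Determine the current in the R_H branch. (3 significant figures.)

Equivalent of the parallel group: R_p = 1.988 Ω.
V_A = 11.3 × 1.988/19.89 = 1.129 V.
Branch current I = V_A/R_H = 1.129/7.46 = 0.1514 A.
(Equivalently: I_total = 0.5682 A, then current-divider fraction G_k/ΣG = 0.2665.)

I ≈ 0.151 A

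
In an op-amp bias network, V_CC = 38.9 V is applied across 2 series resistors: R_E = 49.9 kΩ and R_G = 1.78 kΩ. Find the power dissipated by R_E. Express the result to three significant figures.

ΣR = 51.68 kΩ → I = 38.9/51.68 = 0.7527 mA.
P(R_E) = I²·R_E = (0.7527)² × 49.9 = 28.27 mW.

P ≈ 28.3 mW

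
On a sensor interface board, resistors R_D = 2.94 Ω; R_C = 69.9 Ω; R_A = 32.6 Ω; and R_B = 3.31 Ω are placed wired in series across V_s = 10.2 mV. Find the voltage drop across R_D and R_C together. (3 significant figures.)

ΣR = 2.94 + 69.9 + 32.6 + 3.31 = 108.8 Ω.
R_{R_D..R_C} = 2.94 + 69.9 = 72.84 Ω.
By the voltage-divider rule, V = 10.2 × 72.84/108.8 = 6.832 mV.

V ≈ 6.83 mV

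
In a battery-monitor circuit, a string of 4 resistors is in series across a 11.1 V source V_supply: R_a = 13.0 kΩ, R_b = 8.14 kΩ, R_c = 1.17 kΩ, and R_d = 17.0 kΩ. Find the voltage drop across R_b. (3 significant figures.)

Series total: ΣR = 13.0 + 8.14 + 1.17 + 17.0 = 39.31 kΩ.
Voltage divider: V = V_supply · (8.140 / 39.31) = 11.1 × 0.2071 = 2.298 V.

V ≈ 2.30 V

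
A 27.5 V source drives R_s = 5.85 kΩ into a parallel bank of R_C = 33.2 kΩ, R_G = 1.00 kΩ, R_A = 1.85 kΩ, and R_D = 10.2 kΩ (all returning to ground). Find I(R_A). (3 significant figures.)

I ≈ 1.38 mA

Equivalent of the parallel group: R_p = 0.5993 kΩ.
Node voltage V_A = V_DC · R_p/(R_s + R_p) = 27.5 × 0.09292 = 2.555 V.
Branch current I = V_A/R_A = 2.555/1.85 = 1.381 mA.
(Check via current divider: I_total = 4.264 mA; share G_k/ΣG = 0.3239 → same result.)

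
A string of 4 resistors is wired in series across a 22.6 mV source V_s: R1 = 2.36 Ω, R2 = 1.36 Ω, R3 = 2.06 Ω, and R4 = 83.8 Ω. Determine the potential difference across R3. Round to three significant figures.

V ≈ 0.520 mV

Series total: ΣR = 2.36 + 1.36 + 2.06 + 83.8 = 89.58 Ω.
V = V_s · R/ΣR = 22.6 × 0.02300 = 0.5197 mV.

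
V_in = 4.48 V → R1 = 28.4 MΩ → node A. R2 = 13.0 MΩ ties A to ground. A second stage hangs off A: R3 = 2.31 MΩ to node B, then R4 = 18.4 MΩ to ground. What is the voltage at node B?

V_B ≈ 0.874 V

Node A sees R2 in parallel with the series input of stage 2, R3 + R4 = 20.71 MΩ.
Effective lower resistance at A: R2 ‖ 20.71 = 7.987 MΩ.
First divider: V_A = V_in · 7.987/(28.4 + 7.987) = 0.9833 V.
Stage 2 is unloaded, so V_B = V_A · R4/(R3+R4) = 0.9833 × 18.4/20.71 = 0.8737 V.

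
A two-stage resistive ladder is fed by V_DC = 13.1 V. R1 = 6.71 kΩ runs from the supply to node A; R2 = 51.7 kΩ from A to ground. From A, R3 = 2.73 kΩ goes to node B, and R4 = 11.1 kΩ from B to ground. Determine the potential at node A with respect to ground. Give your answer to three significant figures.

V_A ≈ 8.11 V

The second stage (R3 + R4 = 13.83 kΩ) loads node A in parallel with R2.
Effective lower resistance at A: R2 ‖ 13.83 = 10.91 kΩ.
V_A = 13.1 × 10.91/(6.71 + 10.91) = 8.112 V.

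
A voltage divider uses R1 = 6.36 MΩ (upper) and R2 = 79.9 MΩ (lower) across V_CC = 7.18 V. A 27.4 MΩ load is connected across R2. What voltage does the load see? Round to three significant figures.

R2 ‖ R_L = (79.9 × 27.4)/(79.9 + 27.4) = 20.40 MΩ.
Voltage divider with the loaded lower leg: V_out = 7.18 × 20.40/(6.36 + 20.40) = 7.18 × 0.7624 = 5.474 V.

V_out ≈ 5.47 V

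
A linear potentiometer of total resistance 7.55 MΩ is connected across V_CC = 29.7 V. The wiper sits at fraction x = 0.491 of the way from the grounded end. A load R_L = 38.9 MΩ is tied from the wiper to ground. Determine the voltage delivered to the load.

V_out ≈ 13.9 V

The pot divides into 3.843 MΩ above the wiper and 3.707 MΩ below.
(x·R_p) ‖ R_L = 3.385 MΩ.
Loaded-divider output: V_out = 29.7 × 0.4683 = 13.91 V.
(Unloaded: V_out = x·V_CC = 14.6 V.)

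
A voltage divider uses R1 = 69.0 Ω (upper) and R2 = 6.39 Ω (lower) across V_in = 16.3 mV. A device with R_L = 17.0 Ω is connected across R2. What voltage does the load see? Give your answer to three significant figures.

V_out ≈ 1.03 mV

First combine the lower leg with the load: R2 ‖ R_L = 4.644 Ω.
Then V_out = V_in · R2'/(R1 + R2') = 16.3 × 4.644/73.64 = 1.028 mV.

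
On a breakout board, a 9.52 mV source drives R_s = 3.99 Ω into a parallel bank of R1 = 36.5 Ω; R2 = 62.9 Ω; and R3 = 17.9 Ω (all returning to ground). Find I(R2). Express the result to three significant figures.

I ≈ 0.108 mA

Parallel bank: R_p = 1/(1/36.5 + 1/62.9 + 1/17.9) = 10.08 Ω.
Node voltage V_A = V_supply · R_p/(R_s + R_p) = 9.52 × 0.7165 = 6.821 mV.
Branch current I = V_A/R2 = 6.821/62.9 = 0.1084 mA.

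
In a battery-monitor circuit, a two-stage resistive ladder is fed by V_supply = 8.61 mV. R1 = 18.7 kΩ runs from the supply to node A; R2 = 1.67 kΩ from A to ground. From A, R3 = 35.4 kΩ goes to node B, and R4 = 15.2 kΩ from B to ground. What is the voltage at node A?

Node A sees R2 in parallel with the series input of stage 2, R3 + R4 = 50.60 kΩ.
R2 ‖ (R3+R4) = 1.617 kΩ.
First divider: V_A = V_supply · 1.617/(18.7 + 1.617) = 0.6851 mV.

V_A ≈ 0.685 mV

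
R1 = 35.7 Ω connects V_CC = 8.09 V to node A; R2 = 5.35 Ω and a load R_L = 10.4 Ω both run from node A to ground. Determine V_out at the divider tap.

V_out ≈ 0.728 V

First combine the lower leg with the load: R2 ‖ R_L = 3.533 Ω.
Then V_out = V_CC · R2'/(R1 + R2') = 8.09 × 3.533/39.23 = 0.7285 V.
(Unloaded it would be 1.05 V; the load pulls it down.)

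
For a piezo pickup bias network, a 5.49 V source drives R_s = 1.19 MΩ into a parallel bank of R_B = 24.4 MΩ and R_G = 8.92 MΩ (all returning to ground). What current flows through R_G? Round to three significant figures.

Parallel bank: R_p = 1/(1/24.4 + 1/8.92) = 6.532 MΩ.
V_A = 5.49 × 6.532/7.722 = 4.644 V.
Branch current I = V_A/R_G = 4.644/8.92 = 0.5206 µA.

I ≈ 0.521 µA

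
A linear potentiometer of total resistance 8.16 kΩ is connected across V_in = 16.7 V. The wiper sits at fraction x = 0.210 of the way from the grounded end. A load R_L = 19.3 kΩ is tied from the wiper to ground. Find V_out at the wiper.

V_out ≈ 3.28 V

The pot divides into 6.446 kΩ above the wiper and 1.714 kΩ below.
Lower segment in parallel with the load: 1.714 ‖ 19.3 = 1.574 kΩ.
V_out = 16.7 × 1.574/(6.446 + 1.574) = 3.277 V.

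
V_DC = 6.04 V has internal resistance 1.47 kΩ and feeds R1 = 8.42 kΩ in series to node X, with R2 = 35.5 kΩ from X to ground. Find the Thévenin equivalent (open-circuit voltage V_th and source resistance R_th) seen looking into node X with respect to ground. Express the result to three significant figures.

V_th ≈ 4.72 V, R_th ≈ 7.74 kΩ

R1' = 1.47 + 8.42 = 9.890 kΩ (source resistance + R1).
Open-circuit (no load on X): V_th = V_DC · R2/(R1' + R2) = 6.04 × 35.5/(9.890 + 35.5) = 4.724 V.
With V_DC suppressed (replaced by a short), R_th = R1' ‖ R2 = (9.890 × 35.5)/(9.890 + 35.5) = 7.735 kΩ.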